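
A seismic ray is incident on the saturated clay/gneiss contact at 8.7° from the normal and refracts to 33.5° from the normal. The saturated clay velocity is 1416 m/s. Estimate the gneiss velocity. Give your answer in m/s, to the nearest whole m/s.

5167 m/s

Snell's law: sin 8.7°/V₁ = sin 33.5°/V₂.
V₂ = V₁·sin 33.5°/sin 8.7° = 1416 × 3.6489 = 5166.86 m/s.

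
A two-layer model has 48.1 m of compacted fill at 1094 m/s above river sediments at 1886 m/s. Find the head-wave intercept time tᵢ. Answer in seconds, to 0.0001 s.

tᵢ = 2h·√(V₂²−V₁²)/(V₁V₂).
√(V₂²−V₁²) = √(1886²−1094²) = 1536.3 m/s.
tᵢ = 2·48.1·1536.3/(1094·1886) = 0.07163 s.

0.0716 s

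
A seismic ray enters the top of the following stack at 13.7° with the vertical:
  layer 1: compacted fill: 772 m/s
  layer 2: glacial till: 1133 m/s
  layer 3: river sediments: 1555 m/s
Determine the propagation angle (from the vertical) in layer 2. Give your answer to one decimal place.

Ray parameter p = sin 13.7° / 772 = 3.0679e-04 s/m.
sin θ_2 = p·V_2 = 3.0679e-04 × 1133 = 0.3476.
θ_2 = arcsin 0.3476 = 20.34°.

20.3°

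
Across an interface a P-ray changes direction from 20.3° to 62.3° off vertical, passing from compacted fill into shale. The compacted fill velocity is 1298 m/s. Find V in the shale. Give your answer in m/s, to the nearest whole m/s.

sin 20.3° = 0.3469; sin 62.3° = 0.8854.
V₂ = V₁·(sin θ₂/sin θ₁) = 1298·(0.8854/0.3469) = 3312.55 m/s.

3313 m/s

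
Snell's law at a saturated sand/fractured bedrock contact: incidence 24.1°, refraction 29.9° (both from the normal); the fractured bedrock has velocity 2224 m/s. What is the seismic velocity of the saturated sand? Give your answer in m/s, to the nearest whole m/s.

1822 m/s

sin 24.1° = 0.4083; sin 29.9° = 0.4985.
V₁ = V₂·(sin θ₁/sin θ₂) = 2224·(0.4083/0.4985) = 1821.76 m/s.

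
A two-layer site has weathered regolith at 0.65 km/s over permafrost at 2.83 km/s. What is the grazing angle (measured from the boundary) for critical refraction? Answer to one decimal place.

At critical incidence the refracted ray runs along the interface (θ₂ = 90°), so sin θ_c = V₁/V₂.
θ_c = arcsin(0.65/2.83) = arcsin 0.2297 = 13.28°.
Measured from the interface: 90° − 13.28° = 76.72°.

76.7°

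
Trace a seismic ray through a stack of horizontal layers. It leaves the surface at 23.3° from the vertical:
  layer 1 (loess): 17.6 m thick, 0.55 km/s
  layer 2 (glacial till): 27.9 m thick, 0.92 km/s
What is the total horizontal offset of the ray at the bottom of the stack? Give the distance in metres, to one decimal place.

32.2 m

Apply Snell's law at each interface; in layer i the horizontal offset is hᵢ·tan θᵢ.
Layer 1: θ = 23.30°; offset = 17.6·tan 23.30° = 7.580 m.
Layer 2: sin θ = 0.92·sin 23.3°/0.55 = 0.6616, θ = 41.43°; offset = 27.9·tan 41.43° = 24.619 m.
Summing the layer offsets gives 32.199 m.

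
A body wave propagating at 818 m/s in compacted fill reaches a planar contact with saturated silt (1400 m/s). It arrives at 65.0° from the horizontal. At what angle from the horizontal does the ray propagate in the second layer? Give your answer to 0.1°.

43.7°

Angle from the normal: 90° − 65.0° = 25.0°.
Snell's law: sin θ₂ = (V₂/V₁)·sin θ₁ = (1400/818)·sin 25.0° = 0.7233.
θ₂ = sin⁻¹(0.7233) = 46.33° (from vertical).
From the interface: 90° − 46.33° = 43.67°.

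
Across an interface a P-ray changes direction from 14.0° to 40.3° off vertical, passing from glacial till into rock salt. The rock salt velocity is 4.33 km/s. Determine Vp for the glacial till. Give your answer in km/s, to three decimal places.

sin 14.0° = 0.2419; sin 40.3° = 0.6468.
V₁ = V₂·(sin θ₁/sin θ₂) = 4.33·(0.2419/0.6468) = 1.620 km/s.

1.620 km/s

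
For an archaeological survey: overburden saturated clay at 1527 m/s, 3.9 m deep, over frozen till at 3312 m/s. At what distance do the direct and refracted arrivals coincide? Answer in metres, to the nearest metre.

x_cross = 2h·√((V₂+V₁)/(V₂−V₁)).
(V₂+V₁)/(V₂−V₁) = (3312+1527)/(3312−1527) = 2.7109; √ = 1.6465.
x_cross = 2·3.9·1.6465 = 12.84 m.

13 m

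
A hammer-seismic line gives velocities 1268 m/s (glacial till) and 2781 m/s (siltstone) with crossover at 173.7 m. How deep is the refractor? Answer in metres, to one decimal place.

53.1 m

x_cross = 2h·√((V₂+V₁)/(V₂−V₁)) → h = x_cross / (2·√((V₂+V₁)/(V₂−V₁))).
√((V₂+V₁)/(V₂−V₁)) = √((2781+1268)/(2781−1268)) = 1.6359.
h = 173.7 / (2·1.6359) = 53.09 m.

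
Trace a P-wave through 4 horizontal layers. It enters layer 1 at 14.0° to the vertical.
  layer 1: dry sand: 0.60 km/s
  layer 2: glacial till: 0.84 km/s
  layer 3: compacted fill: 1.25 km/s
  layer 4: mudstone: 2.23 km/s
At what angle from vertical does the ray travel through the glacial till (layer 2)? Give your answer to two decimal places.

Ray parameter p = sin 14.0° / 0.60 = 4.0320e-01 s/km.
sin θ_2 = p·V_2 = 4.0320e-01 × 0.84 = 0.3387.
θ_2 = arcsin 0.3387 = 19.80°.

19.80°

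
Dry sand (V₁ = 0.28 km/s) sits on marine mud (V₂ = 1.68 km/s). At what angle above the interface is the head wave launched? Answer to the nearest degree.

At critical incidence the refracted ray runs along the interface (θ₂ = 90°), so sin θ_c = V₁/V₂.
θ_c = arcsin(0.28/1.68) = arcsin 0.1667 = 9.59°.
Measured from the interface: 90° − 9.59° = 80.41°.

80°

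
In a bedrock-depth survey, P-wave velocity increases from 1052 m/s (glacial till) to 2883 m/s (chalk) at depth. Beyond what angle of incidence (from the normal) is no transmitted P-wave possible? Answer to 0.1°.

Critical incidence: sin θ_c = V₁/V₂ = 1052/2883 = 0.3649.
θ_c = arcsin 0.3649 = 21.40°.

21.4°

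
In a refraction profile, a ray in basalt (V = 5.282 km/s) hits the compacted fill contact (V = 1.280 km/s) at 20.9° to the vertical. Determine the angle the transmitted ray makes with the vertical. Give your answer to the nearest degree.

Snell's law: sin θ₂ = (V₂/V₁)·sin θ₁ = (1.280/5.282)·sin 20.9° = 0.0864.
θ₂ = arcsin 0.0864 = 4.96° from the normal.

5°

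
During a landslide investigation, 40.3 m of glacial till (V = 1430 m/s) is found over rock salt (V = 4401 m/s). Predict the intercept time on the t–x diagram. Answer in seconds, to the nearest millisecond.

θ_c = arcsin(V₁/V₂) = arcsin(1430/4401) = 18.96°; cos θ_c = 0.9457.
tᵢ = 2h·cos θ_c / V₁ = 2·40.3·0.9457 / 1430 = 0.05331 s.

0.053 s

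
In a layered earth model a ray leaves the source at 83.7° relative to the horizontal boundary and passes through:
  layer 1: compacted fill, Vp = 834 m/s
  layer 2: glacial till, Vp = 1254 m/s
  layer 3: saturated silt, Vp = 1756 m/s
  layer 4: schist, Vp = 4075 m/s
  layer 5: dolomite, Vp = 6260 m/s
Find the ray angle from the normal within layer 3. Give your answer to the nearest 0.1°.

From the normal: θ₁ = 90° − 83.7° = 6.3°.
Snell's law across each interface conserves sin θ / V, so sin θ_3 = V_3·sin θ₁/V₁.
sin θ_3 = 1756 × sin 6.3° / 834 = 0.2310.
θ_3 = arcsin 0.2310 = 13.36°.

13.4°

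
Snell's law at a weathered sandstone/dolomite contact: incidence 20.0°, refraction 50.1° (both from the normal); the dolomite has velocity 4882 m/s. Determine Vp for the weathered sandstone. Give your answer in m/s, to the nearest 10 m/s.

2180 m/s

Snell's law: sin 20.0°/V₁ = sin 50.1°/V₂.
V₁ = V₂·sin 20.0°/sin 50.1° = 4882 × 0.4458 = 2176.51 m/s.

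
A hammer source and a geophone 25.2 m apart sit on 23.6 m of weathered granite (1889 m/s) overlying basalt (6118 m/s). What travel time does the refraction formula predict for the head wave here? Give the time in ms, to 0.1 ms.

θ_c = arcsin(V₁/V₂) = arcsin(1889/6118) = 17.98°, cos θ_c = 0.9511.
Intercept time tᵢ = 2h cos θ_c / V₁ = 2·23.6·0.9511/1889 = 0.02377 s.
t = x/V₂ + tᵢ = 25.2/6118 + 0.02377 = 0.02788 s.

27.9 ms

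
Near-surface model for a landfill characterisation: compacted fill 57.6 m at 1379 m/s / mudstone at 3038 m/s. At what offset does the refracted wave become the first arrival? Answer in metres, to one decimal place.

188.0 m

θ_c = arcsin(1379/3038) = 27.00°, so cos θ_c = 0.8910 and tᵢ = 2h cos θ_c/V₁ = 0.0744 s.
At crossover x/V₁ = x/V₂ + tᵢ ⇒ x = tᵢ/(1/V₁ − 1/V₂) = 0.07444/(7.2516e-04 − 3.2916e-04) = 187.97 m.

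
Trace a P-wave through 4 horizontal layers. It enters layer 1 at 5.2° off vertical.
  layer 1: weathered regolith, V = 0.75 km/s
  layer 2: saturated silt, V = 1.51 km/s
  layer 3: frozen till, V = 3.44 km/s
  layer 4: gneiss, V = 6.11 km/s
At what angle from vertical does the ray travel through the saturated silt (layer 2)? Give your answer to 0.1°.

10.5°

Ray parameter p = sin 5.2° / 0.75 = 1.2084e-01 s/km.
sin θ_2 = p·V_2 = 1.2084e-01 × 1.51 = 0.1825.
θ_2 = 10.51° from the vertical.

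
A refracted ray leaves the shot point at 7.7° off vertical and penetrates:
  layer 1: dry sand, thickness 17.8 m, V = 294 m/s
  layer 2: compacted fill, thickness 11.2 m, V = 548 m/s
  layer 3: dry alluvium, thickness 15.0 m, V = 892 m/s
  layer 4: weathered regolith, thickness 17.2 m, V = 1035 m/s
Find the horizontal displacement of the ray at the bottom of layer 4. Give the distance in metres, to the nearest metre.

p = sin θ₁/V₁ = sin 7.7°/294 = 4.5574e-04 s/m is conserved through the stack.
Layer 1: θ = 7.70°; offset = 17.8·tan 7.70° = 2.407 m.
Layer 2: sin θ = p·548 = 0.2497 → θ = 14.46°; offset = 11.2·tan 14.46° = 2.889 m.
Layer 3: sin θ = p·892 = 0.4065 → θ = 23.99°; offset = 15.0·tan 23.99° = 6.674 m.
Layer 4: sin θ = p·1035 = 0.4717 → θ = 28.14°; offset = 17.2·tan 28.14° = 9.201 m.
Summing the layer offsets gives 21.170 m.

21 m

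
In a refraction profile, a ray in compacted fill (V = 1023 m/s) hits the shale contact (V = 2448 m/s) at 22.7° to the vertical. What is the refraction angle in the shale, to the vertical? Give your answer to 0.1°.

sin θ₁/V₁ = sin θ₂/V₂ ⇒ sin θ₂ = 2448·sin 22.7°/1023 = 2448·0.3859/1023 = 0.9235.
θ₂ = sin⁻¹(0.9235) = 67.44° (from vertical).

67.4°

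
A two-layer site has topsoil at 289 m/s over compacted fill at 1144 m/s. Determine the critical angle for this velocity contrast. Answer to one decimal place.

14.6°

At critical incidence the refracted ray runs along the interface (θ₂ = 90°), so sin θ_c = V₁/V₂.
θ_c = arcsin(289/1144) = arcsin 0.2526 = 14.63°.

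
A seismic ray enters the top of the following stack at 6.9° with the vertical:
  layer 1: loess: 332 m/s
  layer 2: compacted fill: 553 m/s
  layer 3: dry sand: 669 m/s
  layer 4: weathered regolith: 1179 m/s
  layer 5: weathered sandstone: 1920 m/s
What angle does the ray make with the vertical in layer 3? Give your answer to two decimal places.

14.01°

Ray parameter p = sin 6.9° / 332 = 3.6186e-04 s/m.
sin θ_3 = p·V_3 = 3.6186e-04 × 669 = 0.2421.
θ_3 = 14.01° from the vertical.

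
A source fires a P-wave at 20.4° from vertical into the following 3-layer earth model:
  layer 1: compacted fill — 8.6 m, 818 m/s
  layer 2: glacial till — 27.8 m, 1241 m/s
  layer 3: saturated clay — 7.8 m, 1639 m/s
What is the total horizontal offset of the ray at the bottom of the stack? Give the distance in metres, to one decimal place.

28.1 m

p = sin θ₁/V₁ = sin 20.4°/818 = 4.2613e-04 s/m is conserved through the stack.
Layer 1: θ = 20.40°; offset = 8.6·tan 20.40° = 3.198 m.
Layer 2: sin θ = p·1241 = 0.5288 → θ = 31.93°; offset = 27.8·tan 31.93° = 17.321 m.
Layer 3: sin θ = p·1639 = 0.6984 → θ = 44.30°; offset = 7.8·tan 44.30° = 7.612 m.
Total horizontal offset = 28.132 m.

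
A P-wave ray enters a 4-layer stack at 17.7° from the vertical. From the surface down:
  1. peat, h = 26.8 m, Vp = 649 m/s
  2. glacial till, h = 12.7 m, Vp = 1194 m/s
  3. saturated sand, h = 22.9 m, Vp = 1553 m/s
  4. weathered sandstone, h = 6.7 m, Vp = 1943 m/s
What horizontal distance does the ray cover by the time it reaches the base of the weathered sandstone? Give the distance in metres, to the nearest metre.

Ray parameter p = sin 17.7° / 649 m/s = 4.6846e-04 s/m.
Layer 1: θ = 17.70°; offset = 26.8·tan 17.70° = 8.553 m.
Layer 2: sin θ = p·1194 = 0.5593 → θ = 34.01°; offset = 12.7·tan 34.01° = 8.570 m.
Layer 3: sin θ = p·1553 = 0.7275 → θ = 46.68°; offset = 22.9·tan 46.68° = 24.283 m.
Layer 4: sin θ = p·1943 = 0.9102 → θ = 65.54°; offset = 6.7·tan 65.54° = 14.727 m.
Summing the layer offsets gives 56.133 m.

56 m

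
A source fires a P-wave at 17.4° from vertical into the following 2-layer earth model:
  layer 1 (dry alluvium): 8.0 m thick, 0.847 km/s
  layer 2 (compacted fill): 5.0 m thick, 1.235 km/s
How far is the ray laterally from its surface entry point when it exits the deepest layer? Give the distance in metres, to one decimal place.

4.9 m

Ray parameter p = sin 17.4° / 0.847 km/s = 3.5306e-01 s/km.
Layer 1: θ = 17.40°; offset = 8.0·tan 17.40° = 2.507 m.
Layer 2: sin θ = p·1.235 = 0.4360 → θ = 25.85°; offset = 5.0·tan 25.85° = 2.423 m.
Total horizontal offset = 4.930 m.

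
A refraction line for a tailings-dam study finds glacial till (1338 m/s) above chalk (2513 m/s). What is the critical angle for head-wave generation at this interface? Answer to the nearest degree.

32°

Critical incidence: sin θ_c = V₁/V₂ = 1338/2513 = 0.5324.
θ_c = arcsin 0.5324 = 32.17°.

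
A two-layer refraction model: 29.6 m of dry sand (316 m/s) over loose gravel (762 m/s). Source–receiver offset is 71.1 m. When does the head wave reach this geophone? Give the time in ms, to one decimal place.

263.8 ms

t = x/V₂ + 2h·√(V₂²−V₁²)/(V₁V₂).
√(V₂²−V₁²) = √(762²−316²) = 693.4 m/s; delay term = 2·29.6·693.4/(316·762) = 0.17047 s.
t = 71.1/762 + 0.17047 = 0.26378 s.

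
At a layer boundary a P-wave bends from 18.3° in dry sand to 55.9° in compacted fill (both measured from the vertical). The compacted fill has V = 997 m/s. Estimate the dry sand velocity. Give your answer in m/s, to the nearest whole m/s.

378 m/s

sin 18.3° = 0.3140; sin 55.9° = 0.8281.
V₁ = V₂·(sin θ₁/sin θ₂) = 997·(0.3140/0.8281) = 378.05 m/s.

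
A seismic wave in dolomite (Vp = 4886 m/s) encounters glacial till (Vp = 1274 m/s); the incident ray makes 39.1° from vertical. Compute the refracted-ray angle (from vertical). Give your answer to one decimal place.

Snell's law: sin θ₂ = (V₂/V₁)·sin θ₁ = (1274/4886)·sin 39.1° = 0.1644.
θ₂ = sin⁻¹(0.1644) = 9.47° (from vertical).

9.5°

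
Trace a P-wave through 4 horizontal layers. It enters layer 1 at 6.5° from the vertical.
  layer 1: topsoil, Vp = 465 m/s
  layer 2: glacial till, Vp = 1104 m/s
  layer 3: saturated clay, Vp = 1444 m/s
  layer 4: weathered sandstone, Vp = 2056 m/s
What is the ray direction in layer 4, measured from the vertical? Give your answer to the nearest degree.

Snell's law across each interface conserves sin θ / V, so sin θ_4 = V_4·sin θ₁/V₁.
sin θ_4 = 2056 × sin 6.5° / 465 = 0.5005.
θ_4 = 30.03° from the vertical.

30°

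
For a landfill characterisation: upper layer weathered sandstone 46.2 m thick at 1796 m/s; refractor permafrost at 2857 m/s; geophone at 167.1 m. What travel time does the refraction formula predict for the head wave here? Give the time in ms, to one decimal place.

θ_c = arcsin(V₁/V₂) = arcsin(1796/2857) = 38.95°, cos θ_c = 0.7777.
Intercept time tᵢ = 2h cos θ_c / V₁ = 2·46.2·0.7777/1796 = 0.04001 s.
t = x/V₂ + tᵢ = 167.1/2857 + 0.04001 = 0.09850 s.

98.5 ms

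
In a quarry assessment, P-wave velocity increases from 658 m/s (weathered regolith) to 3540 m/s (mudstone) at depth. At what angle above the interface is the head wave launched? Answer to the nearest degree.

79°

Critical incidence: sin θ_c = V₁/V₂ = 658/3540 = 0.1859.
θ_c = arcsin 0.1859 = 10.71°.
Measured from the interface: 90° − 10.71° = 79.29°.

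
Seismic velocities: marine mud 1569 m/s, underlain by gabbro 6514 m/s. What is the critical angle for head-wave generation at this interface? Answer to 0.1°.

13.9°

Critical incidence: sin θ_c = V₁/V₂ = 1569/6514 = 0.2409.
θ_c = arcsin 0.2409 = 13.94°.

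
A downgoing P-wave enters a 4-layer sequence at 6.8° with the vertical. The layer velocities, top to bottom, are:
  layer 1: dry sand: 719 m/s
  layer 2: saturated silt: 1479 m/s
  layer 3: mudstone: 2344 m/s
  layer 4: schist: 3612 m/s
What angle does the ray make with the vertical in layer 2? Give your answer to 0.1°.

Snell's law across each interface conserves sin θ / V, so sin θ_2 = V_2·sin θ₁/V₁.
sin θ_2 = 1479 × sin 6.8° / 719 = 0.2436.
θ_2 = arcsin 0.2436 = 14.10°.

14.1°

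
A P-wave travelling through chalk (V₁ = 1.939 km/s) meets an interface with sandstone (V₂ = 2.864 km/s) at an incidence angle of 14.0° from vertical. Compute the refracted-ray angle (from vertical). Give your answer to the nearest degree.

Snell's law: sin θ₂ = (V₂/V₁)·sin θ₁ = (2.864/1.939)·sin 14.0° = 0.3573.
θ₂ = sin⁻¹(0.3573) = 20.94° (from vertical).

21°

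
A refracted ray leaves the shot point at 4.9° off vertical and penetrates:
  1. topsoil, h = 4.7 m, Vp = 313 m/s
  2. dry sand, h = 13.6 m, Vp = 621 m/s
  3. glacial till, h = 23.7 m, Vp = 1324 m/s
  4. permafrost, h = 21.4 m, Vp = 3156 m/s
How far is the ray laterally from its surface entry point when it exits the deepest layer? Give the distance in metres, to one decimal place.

48.2 m

Apply Snell's law at each interface; in layer i the horizontal offset is hᵢ·tan θᵢ.
Layer 1: θ = 4.90°; offset = 4.7·tan 4.90° = 0.403 m.
Layer 2: sin θ = 621·sin 4.9°/313 = 0.1695, θ = 9.76°; offset = 13.6·tan 9.76° = 2.339 m.
Layer 3: sin θ = 1324·sin 4.9°/313 = 0.3613, θ = 21.18°; offset = 23.7·tan 21.18° = 9.184 m.
Layer 4: sin θ = 3156·sin 4.9°/313 = 0.8613, θ = 59.46°; offset = 21.4·tan 59.46° = 36.270 m.
Total horizontal offset = 48.196 m.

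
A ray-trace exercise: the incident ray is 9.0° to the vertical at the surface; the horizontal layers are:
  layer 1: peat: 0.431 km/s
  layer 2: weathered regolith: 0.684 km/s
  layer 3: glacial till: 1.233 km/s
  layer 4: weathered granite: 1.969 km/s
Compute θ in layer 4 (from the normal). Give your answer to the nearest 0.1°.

45.6°

Snell's law across each interface conserves sin θ / V, so sin θ_4 = V_4·sin θ₁/V₁.
sin θ_4 = 1.969 × sin 9.0° / 0.431 = 0.7147.
θ_4 = 45.62° from the vertical.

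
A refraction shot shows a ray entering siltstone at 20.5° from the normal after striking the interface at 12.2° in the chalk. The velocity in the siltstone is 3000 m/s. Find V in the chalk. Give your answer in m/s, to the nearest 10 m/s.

Snell's law: sin 12.2°/V₁ = sin 20.5°/V₂.
V₁ = V₂·sin 12.2°/sin 20.5° = 3000 × 0.6034 = 1810.28 m/s.

1810 m/s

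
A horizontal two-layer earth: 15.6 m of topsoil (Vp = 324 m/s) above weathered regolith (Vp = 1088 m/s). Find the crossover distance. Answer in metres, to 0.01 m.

x_cross = 2h·√((V₂+V₁)/(V₂−V₁)).
(V₂+V₁)/(V₂−V₁) = (1088+324)/(1088−324) = 1.8482; √ = 1.3595.
x_cross = 2·15.6·1.3595 = 42.42 m.

42.42 m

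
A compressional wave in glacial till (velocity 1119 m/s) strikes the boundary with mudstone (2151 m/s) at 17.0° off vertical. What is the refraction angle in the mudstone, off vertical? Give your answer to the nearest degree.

34°

Snell's law: sin θ₂ = (V₂/V₁)·sin θ₁ = (2151/1119)·sin 17.0° = 0.5620.
θ₂ = arcsin 0.5620 = 34.20° from the normal.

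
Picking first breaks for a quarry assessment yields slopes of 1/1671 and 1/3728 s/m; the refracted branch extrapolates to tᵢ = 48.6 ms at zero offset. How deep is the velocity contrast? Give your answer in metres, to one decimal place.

h = tᵢ·V₁·V₂ / (2·√(V₂²−V₁²)).
√(V₂²−V₁²) = √(3728² − 1671²) = 3332.5 m/s.
h = 0.0486 s × 1671 × 3728 / (2 × 3332.5) = 45.42 m.

45.4 m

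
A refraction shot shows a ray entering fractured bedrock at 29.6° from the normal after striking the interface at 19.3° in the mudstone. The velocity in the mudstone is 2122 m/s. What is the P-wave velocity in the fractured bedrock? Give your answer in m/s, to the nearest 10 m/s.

3170 m/s

sin 19.3° = 0.3305; sin 29.6° = 0.4939.
V₂ = V₁·(sin θ₂/sin θ₁) = 2122·(0.4939/0.3305) = 3171.25 m/s.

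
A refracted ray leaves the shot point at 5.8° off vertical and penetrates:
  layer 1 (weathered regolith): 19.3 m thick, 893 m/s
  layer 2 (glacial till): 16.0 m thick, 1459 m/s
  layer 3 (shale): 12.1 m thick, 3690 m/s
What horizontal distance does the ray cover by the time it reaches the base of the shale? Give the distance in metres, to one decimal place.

10.2 m

Apply Snell's law at each interface; in layer i the horizontal offset is hᵢ·tan θᵢ.
Layer 1: θ = 5.80°; offset = 19.3·tan 5.80° = 1.960 m.
Layer 2: sin θ = 1459·sin 5.8°/893 = 0.1651, θ = 9.50°; offset = 16.0·tan 9.50° = 2.678 m.
Layer 3: sin θ = 3690·sin 5.8°/893 = 0.4176, θ = 24.68°; offset = 12.1·tan 24.68° = 5.561 m.
Summing the layer offsets gives 10.200 m.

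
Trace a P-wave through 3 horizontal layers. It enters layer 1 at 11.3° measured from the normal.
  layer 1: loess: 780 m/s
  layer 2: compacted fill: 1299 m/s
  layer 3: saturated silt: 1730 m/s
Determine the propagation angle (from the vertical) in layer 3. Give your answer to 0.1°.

Ray parameter p = sin 11.3° / 780 = 2.5121e-04 s/m.
sin θ_3 = p·V_3 = 2.5121e-04 × 1730 = 0.4346.
θ_3 = 25.76° from the vertical.

25.8°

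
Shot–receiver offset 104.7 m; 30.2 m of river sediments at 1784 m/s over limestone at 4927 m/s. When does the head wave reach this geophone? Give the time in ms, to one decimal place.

52.8 ms

t = x/V₂ + 2h·√(V₂²−V₁²)/(V₁V₂).
√(V₂²−V₁²) = √(4927²−1784²) = 4592.7 m/s; delay term = 2·30.2·4592.7/(1784·4927) = 0.03156 s.
t = 104.7/4927 + 0.03156 = 0.05281 s.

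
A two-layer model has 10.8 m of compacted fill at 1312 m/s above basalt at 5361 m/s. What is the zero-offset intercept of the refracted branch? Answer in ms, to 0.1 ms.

16.0 ms

tᵢ = 2h·√(V₂²−V₁²)/(V₁V₂).
√(V₂²−V₁²) = √(5361²−1312²) = 5198.0 m/s.
tᵢ = 2·10.8·5198.0/(1312·5361) = 0.01596 s.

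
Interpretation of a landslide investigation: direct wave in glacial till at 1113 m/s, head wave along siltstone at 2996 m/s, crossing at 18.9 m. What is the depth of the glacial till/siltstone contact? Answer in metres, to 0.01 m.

x_cross = 2h·√((V₂+V₁)/(V₂−V₁)) → h = x_cross / (2·√((V₂+V₁)/(V₂−V₁))).
√((V₂+V₁)/(V₂−V₁)) = √((2996+1113)/(2996−1113)) = 1.4772.
h = 18.9 / (2·1.4772) = 6.40 m.

6.40 m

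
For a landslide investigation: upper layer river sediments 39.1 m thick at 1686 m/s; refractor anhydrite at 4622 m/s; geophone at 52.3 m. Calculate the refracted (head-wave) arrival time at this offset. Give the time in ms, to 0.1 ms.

54.5 ms

θ_c = arcsin(V₁/V₂) = arcsin(1686/4622) = 21.39°, cos θ_c = 0.9311.
Intercept time tᵢ = 2h cos θ_c / V₁ = 2·39.1·0.9311/1686 = 0.04319 s.
t = x/V₂ + tᵢ = 52.3/4622 + 0.04319 = 0.05450 s.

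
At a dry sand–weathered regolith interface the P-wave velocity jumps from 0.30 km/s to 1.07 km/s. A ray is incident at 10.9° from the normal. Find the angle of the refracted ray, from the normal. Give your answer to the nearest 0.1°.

42.4°

Snell's law: sin θ₂ = (V₂/V₁)·sin θ₁ = (1.07/0.30)·sin 10.9° = 0.6744.
θ₂ = sin⁻¹(0.6744) = 42.41° (from vertical).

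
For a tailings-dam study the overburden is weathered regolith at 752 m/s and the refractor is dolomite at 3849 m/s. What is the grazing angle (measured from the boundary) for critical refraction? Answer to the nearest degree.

79°

At critical incidence the refracted ray runs along the interface (θ₂ = 90°), so sin θ_c = V₁/V₂.
θ_c = arcsin(752/3849) = arcsin 0.1954 = 11.27°.
Measured from the interface: 90° − 11.27° = 78.73°.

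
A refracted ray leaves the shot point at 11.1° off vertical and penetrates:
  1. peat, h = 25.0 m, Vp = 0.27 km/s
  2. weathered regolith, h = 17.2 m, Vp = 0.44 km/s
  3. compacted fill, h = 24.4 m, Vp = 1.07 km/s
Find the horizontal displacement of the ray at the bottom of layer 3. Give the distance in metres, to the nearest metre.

39 m

Ray parameter p = sin 11.1° / 0.27 km/s = 7.1304e-01 s/km.
Layer 1: θ = 11.10°; offset = 25.0·tan 11.10° = 4.905 m.
Layer 2: sin θ = p·0.44 = 0.3137 → θ = 18.28°; offset = 17.2·tan 18.28° = 5.683 m.
Layer 3: sin θ = p·1.07 = 0.7630 → θ = 49.73°; offset = 24.4·tan 49.73° = 28.798 m.
Σ offsets = 39.386 m.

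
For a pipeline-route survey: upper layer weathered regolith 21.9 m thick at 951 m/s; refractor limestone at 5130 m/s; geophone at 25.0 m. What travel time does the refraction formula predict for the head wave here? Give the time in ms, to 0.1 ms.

θ_c = arcsin(V₁/V₂) = arcsin(951/5130) = 10.68°, cos θ_c = 0.9827.
Intercept time tᵢ = 2h cos θ_c / V₁ = 2·21.9·0.9827/951 = 0.04526 s.
t = x/V₂ + tᵢ = 25.0/5130 + 0.04526 = 0.05013 s.

50.1 ms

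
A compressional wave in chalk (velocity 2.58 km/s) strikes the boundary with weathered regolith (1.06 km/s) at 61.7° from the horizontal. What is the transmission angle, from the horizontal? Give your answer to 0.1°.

Angle from the normal: 90° − 61.7° = 28.3°.
Snell's law: sin θ₂ = (V₂/V₁)·sin θ₁ = (1.06/2.58)·sin 28.3° = 0.1948.
θ₂ = sin⁻¹(0.1948) = 11.23° (from vertical).
From the interface: 90° − 11.23° = 78.77°.

78.8°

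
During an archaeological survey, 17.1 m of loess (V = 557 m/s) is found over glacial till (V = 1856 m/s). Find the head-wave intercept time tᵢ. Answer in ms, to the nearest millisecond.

θ_c = arcsin(V₁/V₂) = arcsin(557/1856) = 17.46°; cos θ_c = 0.9539.
tᵢ = 2h·cos θ_c / V₁ = 2·17.1·0.9539 / 557 = 0.05857 s.

59 ms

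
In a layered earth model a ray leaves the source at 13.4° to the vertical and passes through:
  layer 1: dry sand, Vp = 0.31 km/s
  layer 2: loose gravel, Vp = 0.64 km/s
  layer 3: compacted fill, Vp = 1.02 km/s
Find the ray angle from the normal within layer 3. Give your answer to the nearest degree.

Ray parameter p = sin 13.4° / 0.31 = 7.4757e-01 s/km.
sin θ_3 = p·V_3 = 7.4757e-01 × 1.02 = 0.7625.
θ_3 = arcsin 0.7625 = 49.69°.

50°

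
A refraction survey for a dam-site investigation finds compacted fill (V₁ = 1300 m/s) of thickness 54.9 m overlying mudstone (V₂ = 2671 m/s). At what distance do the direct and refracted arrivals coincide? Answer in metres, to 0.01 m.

186.87 m

θ_c = arcsin(1300/2671) = 29.12°, so cos θ_c = 0.8736 and tᵢ = 2h cos θ_c/V₁ = 0.0738 s.
At crossover x/V₁ = x/V₂ + tᵢ ⇒ x = tᵢ/(1/V₁ − 1/V₂) = 0.07378/(7.6923e-04 − 3.7439e-04) = 186.87 m.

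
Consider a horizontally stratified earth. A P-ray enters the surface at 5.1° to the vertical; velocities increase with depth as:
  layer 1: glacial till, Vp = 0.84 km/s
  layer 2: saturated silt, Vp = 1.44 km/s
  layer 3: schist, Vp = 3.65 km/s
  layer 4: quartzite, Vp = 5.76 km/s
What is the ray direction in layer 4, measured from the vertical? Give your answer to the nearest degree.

38°

Snell's law across each interface conserves sin θ / V, so sin θ_4 = V_4·sin θ₁/V₁.
sin θ_4 = 5.76 × sin 5.1° / 0.84 = 0.6096.
θ_4 = 37.56° from the vertical.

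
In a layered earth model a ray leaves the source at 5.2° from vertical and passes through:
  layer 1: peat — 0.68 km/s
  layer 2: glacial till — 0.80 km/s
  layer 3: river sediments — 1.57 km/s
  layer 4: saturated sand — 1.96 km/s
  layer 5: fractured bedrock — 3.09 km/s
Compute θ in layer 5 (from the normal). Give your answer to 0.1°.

Ray parameter p = sin 5.2° / 0.68 = 1.3328e-01 s/km.
sin θ_5 = p·V_5 = 1.3328e-01 × 3.09 = 0.4118.
θ_5 = arcsin 0.4118 = 24.32°.

24.3°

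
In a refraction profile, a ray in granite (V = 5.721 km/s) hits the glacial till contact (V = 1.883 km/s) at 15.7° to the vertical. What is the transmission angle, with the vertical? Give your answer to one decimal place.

sin θ₁/V₁ = sin θ₂/V₂ ⇒ sin θ₂ = 1.883·sin 15.7°/5.721 = 1.883·0.2706/5.721 = 0.0891.
θ₂ = sin⁻¹(0.0891) = 5.11° (from vertical).

5.1°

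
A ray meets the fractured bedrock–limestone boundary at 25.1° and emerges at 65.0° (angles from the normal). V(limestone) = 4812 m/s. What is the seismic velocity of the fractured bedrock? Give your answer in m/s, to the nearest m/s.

2252 m/s

sin 25.1° = 0.4242; sin 65.0° = 0.9063.
V₁ = V₂·(sin θ₁/sin θ₂) = 4812·(0.4242/0.9063) = 2252.27 m/s.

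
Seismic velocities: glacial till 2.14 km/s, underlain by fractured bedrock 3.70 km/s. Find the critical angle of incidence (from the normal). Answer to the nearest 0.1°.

35.3°

At critical incidence the refracted ray runs along the interface (θ₂ = 90°), so sin θ_c = V₁/V₂.
θ_c = arcsin(2.14/3.70) = arcsin 0.5784 = 35.34°.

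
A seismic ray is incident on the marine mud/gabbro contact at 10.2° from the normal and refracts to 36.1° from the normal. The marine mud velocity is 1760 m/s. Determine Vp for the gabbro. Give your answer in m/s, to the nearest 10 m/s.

Snell's law: sin 10.2°/V₁ = sin 36.1°/V₂.
V₂ = V₁·sin 36.1°/sin 10.2° = 1760 × 3.3272 = 5855.87 m/s.

5860 m/s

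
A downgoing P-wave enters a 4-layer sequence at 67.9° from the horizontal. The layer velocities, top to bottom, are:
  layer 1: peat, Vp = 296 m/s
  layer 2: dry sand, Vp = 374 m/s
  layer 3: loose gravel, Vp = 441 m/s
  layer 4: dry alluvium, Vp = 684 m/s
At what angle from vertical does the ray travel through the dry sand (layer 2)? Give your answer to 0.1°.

28.4°

From the normal: θ₁ = 90° − 67.9° = 22.1°.
Snell's law across each interface conserves sin θ / V, so sin θ_2 = V_2·sin θ₁/V₁.
sin θ_2 = 374 × sin 22.1° / 296 = 0.4754.
θ_2 = arcsin 0.4754 = 28.38°.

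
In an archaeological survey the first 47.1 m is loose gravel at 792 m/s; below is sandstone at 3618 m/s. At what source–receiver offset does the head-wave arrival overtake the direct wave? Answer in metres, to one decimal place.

117.7 m

x_cross = 2h·√((V₂+V₁)/(V₂−V₁)).
(V₂+V₁)/(V₂−V₁) = (3618+792)/(3618−792) = 1.5605; √ = 1.2492.
x_cross = 2·47.1·1.2492 = 117.67 m.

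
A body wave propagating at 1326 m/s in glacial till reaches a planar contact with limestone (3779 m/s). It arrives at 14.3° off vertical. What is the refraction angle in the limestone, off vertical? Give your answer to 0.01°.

Snell's law: sin θ₂ = (V₂/V₁)·sin θ₁ = (3779/1326)·sin 14.3° = 0.7039.
θ₂ = arcsin 0.7039 = 44.74° from the normal.

44.74°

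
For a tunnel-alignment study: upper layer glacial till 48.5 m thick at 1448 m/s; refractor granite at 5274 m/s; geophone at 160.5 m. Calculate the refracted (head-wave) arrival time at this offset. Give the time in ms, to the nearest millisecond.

θ_c = arcsin(V₁/V₂) = arcsin(1448/5274) = 15.94°, cos θ_c = 0.9616.
Intercept time tᵢ = 2h cos θ_c / V₁ = 2·48.5·0.9616/1448 = 0.06441 s.
t = x/V₂ + tᵢ = 160.5/5274 + 0.06441 = 0.09485 s.

95 ms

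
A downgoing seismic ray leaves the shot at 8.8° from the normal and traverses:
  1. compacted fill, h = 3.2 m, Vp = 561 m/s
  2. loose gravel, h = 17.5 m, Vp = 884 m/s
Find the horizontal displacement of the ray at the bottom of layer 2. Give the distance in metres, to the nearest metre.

Apply Snell's law at each interface; in layer i the horizontal offset is hᵢ·tan θᵢ.
Layer 1: θ = 8.80°; offset = 3.2·tan 8.80° = 0.495 m.
Layer 2: sin θ = 884·sin 8.8°/561 = 0.2411, θ = 13.95°; offset = 17.5·tan 13.95° = 4.347 m.
Summing the layer offsets gives 4.842 m.

5 m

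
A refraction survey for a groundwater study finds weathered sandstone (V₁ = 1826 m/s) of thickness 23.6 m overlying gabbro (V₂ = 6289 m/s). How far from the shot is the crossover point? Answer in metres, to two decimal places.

63.65 m

θ_c = arcsin(1826/6289) = 16.88°, so cos θ_c = 0.9569 and tᵢ = 2h cos θ_c/V₁ = 0.0247 s.
At crossover x/V₁ = x/V₂ + tᵢ ⇒ x = tᵢ/(1/V₁ − 1/V₂) = 0.02474/(5.4765e-04 − 1.5901e-04) = 63.65 m.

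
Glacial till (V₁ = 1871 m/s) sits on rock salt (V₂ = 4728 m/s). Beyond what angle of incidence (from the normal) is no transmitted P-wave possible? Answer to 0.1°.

23.3°

Critical incidence: sin θ_c = V₁/V₂ = 1871/4728 = 0.3957.
θ_c = arcsin 0.3957 = 23.31°.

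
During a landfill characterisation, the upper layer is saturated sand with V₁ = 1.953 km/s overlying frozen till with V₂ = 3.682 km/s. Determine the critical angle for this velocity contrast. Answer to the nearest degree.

32°

At critical incidence the refracted ray runs along the interface (θ₂ = 90°), so sin θ_c = V₁/V₂.
θ_c = arcsin(1.953/3.682) = arcsin 0.5304 = 32.03°.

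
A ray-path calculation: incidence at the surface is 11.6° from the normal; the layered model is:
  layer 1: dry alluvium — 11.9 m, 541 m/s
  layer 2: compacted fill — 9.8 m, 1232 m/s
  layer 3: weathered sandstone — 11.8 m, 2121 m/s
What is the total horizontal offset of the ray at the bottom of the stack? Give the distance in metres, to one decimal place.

Apply Snell's law at each interface; in layer i the horizontal offset is hᵢ·tan θᵢ.
Layer 1: θ = 11.60°; offset = 11.9·tan 11.60° = 2.443 m.
Layer 2: sin θ = 1232·sin 11.6°/541 = 0.4579, θ = 27.25°; offset = 9.8·tan 27.25° = 5.048 m.
Layer 3: sin θ = 2121·sin 11.6°/541 = 0.7883, θ = 52.03°; offset = 11.8·tan 52.03° = 15.119 m.
Summing the layer offsets gives 22.610 m.

22.6 m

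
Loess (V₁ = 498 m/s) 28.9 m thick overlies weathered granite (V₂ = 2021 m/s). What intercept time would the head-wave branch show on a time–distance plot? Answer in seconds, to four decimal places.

0.1125 s

tᵢ = 2h·√(V₂²−V₁²)/(V₁V₂).
√(V₂²−V₁²) = √(2021²−498²) = 1958.7 m/s.
tᵢ = 2·28.9·1958.7/(498·2021) = 0.11249 s.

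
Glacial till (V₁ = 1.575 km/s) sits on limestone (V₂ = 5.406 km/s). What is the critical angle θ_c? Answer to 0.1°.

16.9°

At critical incidence the refracted ray runs along the interface (θ₂ = 90°), so sin θ_c = V₁/V₂.
θ_c = arcsin(1.575/5.406) = arcsin 0.2913 = 16.94°.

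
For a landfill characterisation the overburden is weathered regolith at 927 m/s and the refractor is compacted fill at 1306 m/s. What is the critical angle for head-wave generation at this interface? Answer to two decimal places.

Critical incidence: sin θ_c = V₁/V₂ = 927/1306 = 0.7098.
θ_c = arcsin 0.7098 = 45.22°.

45.22°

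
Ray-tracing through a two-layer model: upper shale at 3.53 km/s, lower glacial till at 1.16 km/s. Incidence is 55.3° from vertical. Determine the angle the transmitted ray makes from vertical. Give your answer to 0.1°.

Snell's law: sin θ₂ = (V₂/V₁)·sin θ₁ = (1.16/3.53)·sin 55.3° = 0.2702.
θ₂ = sin⁻¹(0.2702) = 15.67° (from vertical).

15.7°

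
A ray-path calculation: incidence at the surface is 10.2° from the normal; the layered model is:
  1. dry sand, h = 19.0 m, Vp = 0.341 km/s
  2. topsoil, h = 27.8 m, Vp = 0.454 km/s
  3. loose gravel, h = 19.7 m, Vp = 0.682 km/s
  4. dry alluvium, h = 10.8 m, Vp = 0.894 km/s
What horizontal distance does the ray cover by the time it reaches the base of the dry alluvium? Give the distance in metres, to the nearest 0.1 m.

23.3 m

p = sin θ₁/V₁ = sin 10.2°/0.341 = 5.1931e-01 s/km is conserved through the stack.
Layer 1: θ = 10.20°; offset = 19.0·tan 10.20° = 3.419 m.
Layer 2: sin θ = p·0.454 = 0.2358 → θ = 13.64°; offset = 27.8·tan 13.64° = 6.744 m.
Layer 3: sin θ = p·0.682 = 0.3542 → θ = 20.74°; offset = 19.7·tan 20.74° = 7.461 m.
Layer 4: sin θ = p·0.894 = 0.4643 → θ = 27.66°; offset = 10.8·tan 27.66° = 5.661 m.
Summing the layer offsets gives 23.285 m.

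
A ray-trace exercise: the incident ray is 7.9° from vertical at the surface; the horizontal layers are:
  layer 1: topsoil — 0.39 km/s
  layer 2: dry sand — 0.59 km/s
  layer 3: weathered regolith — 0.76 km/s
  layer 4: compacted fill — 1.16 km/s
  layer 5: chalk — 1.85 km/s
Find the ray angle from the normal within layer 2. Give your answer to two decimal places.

12.00°

Ray parameter p = sin 7.9° / 0.39 = 3.5242e-01 s/km.
sin θ_2 = p·V_2 = 3.5242e-01 × 0.59 = 0.2079.
θ_2 = arcsin 0.2079 = 12.00°.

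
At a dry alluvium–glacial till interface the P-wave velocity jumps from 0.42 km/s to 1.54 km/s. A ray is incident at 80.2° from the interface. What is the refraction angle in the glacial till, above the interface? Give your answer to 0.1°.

Angle from the normal: 90° − 80.2° = 9.8°.
sin θ₁/V₁ = sin θ₂/V₂ ⇒ sin θ₂ = 1.54·sin 9.8°/0.42 = 1.54·0.1702/0.42 = 0.6241.
θ₂ = arcsin 0.6241 = 38.62° from the normal.
From the interface: 90° − 38.62° = 51.38°.

51.4°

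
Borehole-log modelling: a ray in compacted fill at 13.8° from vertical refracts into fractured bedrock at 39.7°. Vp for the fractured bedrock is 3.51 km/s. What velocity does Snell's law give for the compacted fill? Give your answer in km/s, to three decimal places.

Snell's law: sin 13.8°/V₁ = sin 39.7°/V₂.
V₁ = V₂·sin 13.8°/sin 39.7° = 3.51 × 0.3734 = 1.311 km/s.

1.311 km/s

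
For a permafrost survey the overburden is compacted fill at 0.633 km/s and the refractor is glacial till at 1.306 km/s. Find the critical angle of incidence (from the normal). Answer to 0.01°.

Critical incidence: sin θ_c = V₁/V₂ = 0.633/1.306 = 0.4847.
θ_c = arcsin 0.4847 = 28.99°.

28.99°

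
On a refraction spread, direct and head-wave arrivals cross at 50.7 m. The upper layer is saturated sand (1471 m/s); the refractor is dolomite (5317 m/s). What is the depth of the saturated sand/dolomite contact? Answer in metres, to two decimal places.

x_cross = 2h·√((V₂+V₁)/(V₂−V₁)) → h = x_cross / (2·√((V₂+V₁)/(V₂−V₁))).
√((V₂+V₁)/(V₂−V₁)) = √((5317+1471)/(5317−1471)) = 1.3285.
h = 50.7 / (2·1.3285) = 19.08 m.

19.08 m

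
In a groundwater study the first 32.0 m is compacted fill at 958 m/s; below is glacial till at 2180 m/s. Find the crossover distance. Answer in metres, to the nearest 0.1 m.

θ_c = arcsin(958/2180) = 26.07°, so cos θ_c = 0.8983 and tᵢ = 2h cos θ_c/V₁ = 0.0600 s.
At crossover x/V₁ = x/V₂ + tᵢ ⇒ x = tᵢ/(1/V₁ − 1/V₂) = 0.06001/(1.0438e-03 − 4.5872e-04) = 102.56 m.

102.6 m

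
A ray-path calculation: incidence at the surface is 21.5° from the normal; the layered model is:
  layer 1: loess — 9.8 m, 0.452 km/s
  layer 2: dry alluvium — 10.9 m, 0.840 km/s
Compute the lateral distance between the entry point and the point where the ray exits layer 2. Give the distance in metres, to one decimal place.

Apply Snell's law at each interface; in layer i the horizontal offset is hᵢ·tan θᵢ.
Layer 1: θ = 21.50°; offset = 9.8·tan 21.50° = 3.860 m.
Layer 2: sin θ = 0.840·sin 21.5°/0.452 = 0.6811, θ = 42.93°; offset = 10.9·tan 42.93° = 10.140 m.
Summing the layer offsets gives 14.000 m.

14.0 m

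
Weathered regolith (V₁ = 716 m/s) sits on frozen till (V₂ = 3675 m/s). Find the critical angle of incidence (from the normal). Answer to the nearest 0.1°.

At critical incidence the refracted ray runs along the interface (θ₂ = 90°), so sin θ_c = V₁/V₂.
θ_c = arcsin(716/3675) = arcsin 0.1948 = 11.23°.

11.2°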